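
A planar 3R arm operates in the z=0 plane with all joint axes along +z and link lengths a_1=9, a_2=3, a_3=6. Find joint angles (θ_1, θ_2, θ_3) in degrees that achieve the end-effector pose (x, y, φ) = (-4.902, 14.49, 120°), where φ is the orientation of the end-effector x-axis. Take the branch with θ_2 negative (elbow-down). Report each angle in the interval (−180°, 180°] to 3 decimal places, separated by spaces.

wrist centre = target − a_3·(cos φ, sin φ) = (-1.9020, 9.2938)
cos θ_2 = (89.9932−9²−3²)/(2·9·3) = -0.0001; θ_2 = -90.0072° (elbow-down)
β = atan2(9.2938,-1.9020) = 101.5660°; ψ = atan2(-3.0000,8.9996) = -18.4357°
θ_1 = β − ψ = 120.0016°
θ_3 = φ − θ_1 − θ_2 = 90.0056° (wrapped to (-180°,180°])

120.002 -90.007 90.006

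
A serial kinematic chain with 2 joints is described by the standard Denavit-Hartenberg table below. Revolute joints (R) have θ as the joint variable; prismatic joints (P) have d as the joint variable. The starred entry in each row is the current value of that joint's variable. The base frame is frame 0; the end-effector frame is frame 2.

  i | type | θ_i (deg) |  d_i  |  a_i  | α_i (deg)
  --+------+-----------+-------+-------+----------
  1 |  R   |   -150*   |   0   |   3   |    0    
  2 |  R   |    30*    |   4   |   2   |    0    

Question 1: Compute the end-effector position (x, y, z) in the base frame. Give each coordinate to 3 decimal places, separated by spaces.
-3.598 -3.232 4.000

after link 1: o_1 = (-2.5981, -1.5000, 0.0000)
after link 2: o_2 = (-3.5981, -3.2321, 4.0000)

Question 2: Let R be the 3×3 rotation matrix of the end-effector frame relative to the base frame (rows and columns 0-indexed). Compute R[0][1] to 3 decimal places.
0.866

End-effector y-axis (col 1 of R) = (0.8660,-0.5000,0.0000)
R[0][1] = 0.8660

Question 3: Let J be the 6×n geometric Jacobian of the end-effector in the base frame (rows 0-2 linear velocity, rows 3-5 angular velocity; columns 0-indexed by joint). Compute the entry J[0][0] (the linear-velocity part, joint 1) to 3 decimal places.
axis z_0 = ẑ; lever o_n−o_0 = (-3.5981,-3.2321,4.0000)
cross product → J_v[:, 0] = (3.2321,-3.5981,0.0000)
J_ω[:, 0] = z_0
entry J[0][0] = 3.2321

3.232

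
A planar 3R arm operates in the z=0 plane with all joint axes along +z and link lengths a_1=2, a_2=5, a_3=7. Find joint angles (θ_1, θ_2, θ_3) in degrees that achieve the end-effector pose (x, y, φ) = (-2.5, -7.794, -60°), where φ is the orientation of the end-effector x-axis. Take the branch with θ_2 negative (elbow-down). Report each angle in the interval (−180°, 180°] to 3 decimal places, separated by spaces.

wrist centre = target − a_3·(cos φ, sin φ) = (-6.0000, -1.7318)
cos θ_2 = (38.9992−2²−5²)/(2·2·5) = 0.5000; θ_2 = -60.0026° (elbow-down)
β = atan2(-1.7318,-6.0000) = -163.8999°; ψ = atan2(-4.3302,4.4998) = -43.8999°
θ_1 = β − ψ = -120.0000°
θ_3 = φ − θ_1 − θ_2 = 120.0026° (wrapped to (-180°,180°])

-120.000 -60.003 120.003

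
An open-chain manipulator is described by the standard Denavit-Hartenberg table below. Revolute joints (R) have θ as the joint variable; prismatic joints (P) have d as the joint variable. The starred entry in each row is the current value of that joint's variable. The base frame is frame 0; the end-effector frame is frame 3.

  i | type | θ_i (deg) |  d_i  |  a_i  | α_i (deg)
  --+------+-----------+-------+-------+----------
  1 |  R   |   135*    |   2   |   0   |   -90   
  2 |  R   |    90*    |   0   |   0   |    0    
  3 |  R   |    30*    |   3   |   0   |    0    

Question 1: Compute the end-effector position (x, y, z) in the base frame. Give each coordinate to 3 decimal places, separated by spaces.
after link 1: o_1 = (0.0000, 0.0000, 2.0000)
after link 2: o_2 = (0.0000, 0.0000, 2.0000)
after link 3: o_3 = (-2.1213, -2.1213, 2.0000)

-2.121 -2.121 2.000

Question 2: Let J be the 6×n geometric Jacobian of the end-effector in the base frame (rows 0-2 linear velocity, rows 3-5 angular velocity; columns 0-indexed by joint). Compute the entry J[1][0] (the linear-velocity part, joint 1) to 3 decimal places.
-2.121

axis z_0 = ẑ; lever o_n−o_0 = (-2.1213,-2.1213,2.0000)
cross product → J_v[:, 0] = (2.1213,-2.1213,0.0000)
J_ω[:, 0] = z_0
entry J[1][0] = -2.1213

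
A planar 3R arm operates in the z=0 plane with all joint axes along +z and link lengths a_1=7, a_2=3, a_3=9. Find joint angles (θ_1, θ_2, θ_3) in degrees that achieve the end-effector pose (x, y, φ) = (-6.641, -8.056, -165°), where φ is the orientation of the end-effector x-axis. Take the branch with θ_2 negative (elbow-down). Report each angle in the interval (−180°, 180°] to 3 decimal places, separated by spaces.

wrist centre = target − a_3·(cos φ, sin φ) = (2.0523, -5.7266)
cos θ_2 = (37.0063−7²−3²)/(2·7·3) = -0.4998; θ_2 = -119.9900° (elbow-down)
β = atan2(-5.7266,2.0523) = -70.2831°; ψ = atan2(-2.5983,5.5005) = -25.2854°
θ_1 = β − ψ = -44.9977°
θ_3 = φ − θ_1 − θ_2 = -0.0123° (wrapped to (-180°,180°])

-44.998 -119.990 -0.012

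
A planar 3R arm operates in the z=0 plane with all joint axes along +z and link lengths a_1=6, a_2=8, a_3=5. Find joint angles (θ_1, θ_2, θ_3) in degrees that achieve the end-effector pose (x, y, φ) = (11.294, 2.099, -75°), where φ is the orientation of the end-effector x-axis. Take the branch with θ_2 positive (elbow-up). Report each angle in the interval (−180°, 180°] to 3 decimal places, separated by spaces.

wrist centre = target − a_3·(cos φ, sin φ) = (9.9999, 6.9286)
cos θ_2 = (148.0040−6²−8²)/(2·6·8) = 0.5000; θ_2 = 59.9972° (elbow-up)
β = atan2(6.9286,9.9999) = 34.7169°; ψ = atan2(6.9280,10.0003) = 34.7134°
θ_1 = β − ψ = 0.0035°
θ_3 = φ − θ_1 − θ_2 = -135.0008° (wrapped to (-180°,180°])

0.004 59.997 -135.001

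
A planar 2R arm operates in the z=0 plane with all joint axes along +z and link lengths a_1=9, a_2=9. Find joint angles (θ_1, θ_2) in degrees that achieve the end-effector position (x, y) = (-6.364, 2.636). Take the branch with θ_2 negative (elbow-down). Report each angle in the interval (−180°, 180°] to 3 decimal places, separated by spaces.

cos θ_2 = (47.4490−9²−9²)/(2·9·9) = -0.7071; θ_2 = -134.9999° (elbow-down)
β = atan2(2.6360,-6.3640) = 157.5004°; ψ = atan2(-6.3640,2.6361) = -67.4999°
θ_1 = β − ψ = 225.0004°

-135.000 -135.000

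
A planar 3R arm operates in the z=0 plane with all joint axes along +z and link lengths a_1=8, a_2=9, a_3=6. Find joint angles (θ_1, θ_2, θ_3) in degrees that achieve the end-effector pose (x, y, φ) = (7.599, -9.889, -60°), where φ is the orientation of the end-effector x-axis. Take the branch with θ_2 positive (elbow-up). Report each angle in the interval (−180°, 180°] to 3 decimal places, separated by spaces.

wrist centre = target − a_3·(cos φ, sin φ) = (4.5990, -4.6928)
cos θ_2 = (43.1736−8²−9²)/(2·8·9) = -0.7071; θ_2 = 135.0017° (elbow-up)
β = atan2(-4.6928,4.5990) = -45.5787°; ψ = atan2(6.3638,1.6359) = 75.5839°
θ_1 = β − ψ = -121.1625°
θ_3 = φ − θ_1 − θ_2 = -73.8392° (wrapped to (-180°,180°])

-121.163 135.002 -73.839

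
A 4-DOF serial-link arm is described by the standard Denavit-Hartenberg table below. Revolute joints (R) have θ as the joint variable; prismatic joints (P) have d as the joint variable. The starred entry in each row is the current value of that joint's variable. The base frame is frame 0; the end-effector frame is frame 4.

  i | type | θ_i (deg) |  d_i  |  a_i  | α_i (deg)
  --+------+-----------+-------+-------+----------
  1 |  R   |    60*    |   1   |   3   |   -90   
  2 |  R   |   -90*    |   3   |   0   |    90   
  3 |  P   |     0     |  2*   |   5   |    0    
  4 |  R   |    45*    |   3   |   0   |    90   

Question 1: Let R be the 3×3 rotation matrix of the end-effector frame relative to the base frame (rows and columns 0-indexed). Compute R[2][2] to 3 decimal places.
End-effector z-axis (col 2 of R) = (0.6124,-0.3536,0.7071)
R[2][2] = 0.7071

0.707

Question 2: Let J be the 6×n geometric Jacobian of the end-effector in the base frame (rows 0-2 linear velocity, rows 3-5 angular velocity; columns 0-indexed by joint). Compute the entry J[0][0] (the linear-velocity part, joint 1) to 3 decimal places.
axis z_0 = ẑ; lever o_n−o_0 = (-3.5981,-0.2321,6.0000)
cross product → J_v[:, 0] = (0.2321,-3.5981,0.0000)
J_ω[:, 0] = z_0
entry J[0][0] = 0.2321

0.232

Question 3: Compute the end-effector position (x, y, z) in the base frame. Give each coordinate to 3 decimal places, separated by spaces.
after link 1: o_1 = (1.5000, 2.5981, 1.0000)
after link 2: o_2 = (-1.0981, 4.0981, 1.0000)
after link 3: o_3 = (-2.0981, 2.3660, 6.0000)
after link 4: o_4 = (-3.5981, -0.2321, 6.0000)

-3.598 -0.232 6.000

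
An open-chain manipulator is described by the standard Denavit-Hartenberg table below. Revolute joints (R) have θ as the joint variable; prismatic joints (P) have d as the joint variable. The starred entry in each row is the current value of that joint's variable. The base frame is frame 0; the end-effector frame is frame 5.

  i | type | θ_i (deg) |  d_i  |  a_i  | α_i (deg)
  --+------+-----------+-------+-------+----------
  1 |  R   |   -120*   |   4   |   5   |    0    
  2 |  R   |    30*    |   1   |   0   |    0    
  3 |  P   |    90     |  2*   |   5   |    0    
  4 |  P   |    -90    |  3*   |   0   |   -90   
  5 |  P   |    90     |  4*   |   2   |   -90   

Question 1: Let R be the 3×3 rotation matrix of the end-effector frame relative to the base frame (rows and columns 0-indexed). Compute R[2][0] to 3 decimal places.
End-effector x-axis (col 0 of R) = (0.0000,-0.0000,-1.0000)
R[2][0] = -1.0000

-1.000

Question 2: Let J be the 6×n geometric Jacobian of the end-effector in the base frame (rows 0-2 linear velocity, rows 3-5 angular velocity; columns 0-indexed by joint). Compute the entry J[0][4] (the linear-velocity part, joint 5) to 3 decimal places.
prismatic axis z_4 = (1.0000,0.0000,0.0000)
J_v[:, 4] = z_4; J_ω[:, 4] = (0,0,0)
entry J[0][4] = 1.0000

1.000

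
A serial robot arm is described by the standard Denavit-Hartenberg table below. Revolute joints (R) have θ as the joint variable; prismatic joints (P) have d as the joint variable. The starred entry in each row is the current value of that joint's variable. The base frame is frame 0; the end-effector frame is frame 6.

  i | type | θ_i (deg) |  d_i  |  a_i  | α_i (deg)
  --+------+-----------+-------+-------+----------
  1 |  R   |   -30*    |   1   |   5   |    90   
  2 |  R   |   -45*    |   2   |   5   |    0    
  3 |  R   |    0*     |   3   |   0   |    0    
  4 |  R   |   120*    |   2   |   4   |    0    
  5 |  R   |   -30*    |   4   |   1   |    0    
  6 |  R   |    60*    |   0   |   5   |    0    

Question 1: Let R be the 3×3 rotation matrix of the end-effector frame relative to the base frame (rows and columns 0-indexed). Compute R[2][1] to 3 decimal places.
-0.259

End-effector y-axis (col 1 of R) = (-0.8365,0.4830,-0.2588)
R[2][1] = -0.2588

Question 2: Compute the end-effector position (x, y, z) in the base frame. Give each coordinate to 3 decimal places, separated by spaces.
2.280 -14.018 6.865

after link 1: o_1 = (4.3301, -2.5000, 1.0000)
after link 2: o_2 = (6.3920, -5.9998, -2.5355)
after link 3: o_3 = (4.8920, -8.5979, -2.5355)
after link 4: o_4 = (4.7886, -10.8476, 1.3282)
after link 5: o_5 = (3.4009, -14.6652, 2.0353)
after link 6: o_6 = (2.2802, -14.0182, 6.8649)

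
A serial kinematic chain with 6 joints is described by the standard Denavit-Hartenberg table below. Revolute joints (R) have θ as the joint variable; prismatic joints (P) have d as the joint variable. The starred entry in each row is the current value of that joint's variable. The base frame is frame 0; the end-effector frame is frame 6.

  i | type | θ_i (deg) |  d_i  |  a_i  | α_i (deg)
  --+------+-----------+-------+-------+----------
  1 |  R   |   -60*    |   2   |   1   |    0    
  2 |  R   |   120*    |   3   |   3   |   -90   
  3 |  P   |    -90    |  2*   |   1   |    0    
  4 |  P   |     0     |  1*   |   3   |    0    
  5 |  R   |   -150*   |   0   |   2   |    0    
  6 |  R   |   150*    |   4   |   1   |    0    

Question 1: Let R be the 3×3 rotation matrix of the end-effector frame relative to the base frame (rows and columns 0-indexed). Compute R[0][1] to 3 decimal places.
End-effector y-axis (col 1 of R) = (0.5000,0.8660,-0.0000)
R[0][1] = 0.5000

0.500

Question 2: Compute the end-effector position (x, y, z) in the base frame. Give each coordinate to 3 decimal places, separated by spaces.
-4.562 4.366 8.268

after link 1: o_1 = (0.5000, -0.8660, 2.0000)
after link 2: o_2 = (2.0000, 1.7321, 5.0000)
after link 3: o_3 = (0.2679, 2.7321, 6.0000)
after link 4: o_4 = (-0.5981, 3.2321, 9.0000)
after link 5: o_5 = (-1.0981, 2.3660, 7.2679)
after link 6: o_6 = (-4.5622, 4.3660, 8.2679)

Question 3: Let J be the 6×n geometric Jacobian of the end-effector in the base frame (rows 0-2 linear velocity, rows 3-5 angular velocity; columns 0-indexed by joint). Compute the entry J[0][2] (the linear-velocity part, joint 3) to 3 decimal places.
prismatic axis z_2 = (-0.8660,0.5000,0.0000)
J_v[:, 2] = z_2; J_ω[:, 2] = (0,0,0)
entry J[0][2] = -0.8660

-0.866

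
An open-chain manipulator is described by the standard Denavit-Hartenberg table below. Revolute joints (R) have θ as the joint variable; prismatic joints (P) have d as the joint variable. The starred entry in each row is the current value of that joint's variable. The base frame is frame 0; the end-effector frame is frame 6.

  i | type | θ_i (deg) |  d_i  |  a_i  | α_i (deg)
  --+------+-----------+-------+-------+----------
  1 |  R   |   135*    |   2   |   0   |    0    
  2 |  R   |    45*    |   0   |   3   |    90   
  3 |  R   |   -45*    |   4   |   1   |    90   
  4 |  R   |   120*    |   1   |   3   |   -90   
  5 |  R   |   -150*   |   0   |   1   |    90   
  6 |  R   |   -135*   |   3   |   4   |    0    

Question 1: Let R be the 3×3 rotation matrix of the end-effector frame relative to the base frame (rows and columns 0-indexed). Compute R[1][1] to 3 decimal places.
End-effector y-axis (col 1 of R) = (-0.3995,-0.1768,-0.8995)
R[1][1] = -0.1768

-0.177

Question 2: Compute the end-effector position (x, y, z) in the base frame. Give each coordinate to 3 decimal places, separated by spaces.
-6.125 8.085 2.427

after link 1: o_1 = (0.0000, 0.0000, 2.0000)
after link 2: o_2 = (-3.0000, 0.0000, 2.0000)
after link 3: o_3 = (-3.7071, 4.0000, 1.2929)
after link 4: o_4 = (-1.9393, 6.5981, 1.6464)
after link 5: o_5 = (-1.8920, 5.8481, 0.9867)
after link 6: o_6 = (-6.1254, 8.0846, 2.4275)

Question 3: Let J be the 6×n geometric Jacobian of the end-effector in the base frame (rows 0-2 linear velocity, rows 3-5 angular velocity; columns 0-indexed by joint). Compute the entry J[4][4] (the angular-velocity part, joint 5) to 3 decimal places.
axis z_4 = (0.6124,-0.5000,0.6124); lever o_n−o_4 = (-4.1861,1.4865,0.7810)
cross product → J_v[:, 4] = (-1.3008,-3.0417,-1.1828)
J_ω[:, 4] = z_4
entry J[4][4] = -0.5000

-0.500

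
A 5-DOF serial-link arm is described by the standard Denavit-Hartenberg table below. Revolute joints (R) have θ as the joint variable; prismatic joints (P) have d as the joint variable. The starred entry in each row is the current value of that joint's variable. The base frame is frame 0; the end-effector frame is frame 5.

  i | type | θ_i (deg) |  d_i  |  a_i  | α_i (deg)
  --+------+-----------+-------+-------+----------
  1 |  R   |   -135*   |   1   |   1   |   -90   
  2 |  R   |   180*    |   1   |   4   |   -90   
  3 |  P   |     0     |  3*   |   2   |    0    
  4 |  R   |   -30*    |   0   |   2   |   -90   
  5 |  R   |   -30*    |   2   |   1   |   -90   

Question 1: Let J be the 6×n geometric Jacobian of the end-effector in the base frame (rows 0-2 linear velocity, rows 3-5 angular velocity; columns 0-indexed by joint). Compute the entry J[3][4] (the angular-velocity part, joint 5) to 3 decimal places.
-0.259

axis z_4 = (-0.2588,0.9659,0.0000); lever o_n−o_4 = (0.3189,2.1560,0.5000)
cross product → J_v[:, 4] = (0.4830,0.1294,-0.8660)
J_ω[:, 4] = z_4
entry J[3][4] = -0.2588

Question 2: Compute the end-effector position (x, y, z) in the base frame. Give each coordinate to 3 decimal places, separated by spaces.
after link 1: o_1 = (-0.7071, -0.7071, 1.0000)
after link 2: o_2 = (2.8284, 1.4142, 1.0000)
after link 3: o_3 = (4.2426, 2.8284, 4.0000)
after link 4: o_4 = (6.1745, 3.3461, 4.0000)
after link 5: o_5 = (6.4934, 5.5021, 4.5000)

6.493 5.502 4.500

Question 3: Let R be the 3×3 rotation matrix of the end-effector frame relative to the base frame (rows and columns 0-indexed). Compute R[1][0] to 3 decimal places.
0.224

End-effector x-axis (col 0 of R) = (0.8365,0.2241,0.5000)
R[1][0] = 0.2241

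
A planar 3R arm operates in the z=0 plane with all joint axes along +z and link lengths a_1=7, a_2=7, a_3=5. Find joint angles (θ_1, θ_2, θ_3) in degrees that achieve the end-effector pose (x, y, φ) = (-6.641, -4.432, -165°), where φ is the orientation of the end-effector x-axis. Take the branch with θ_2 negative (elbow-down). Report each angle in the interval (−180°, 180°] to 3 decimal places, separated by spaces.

-44.995 -150.002 29.997

wrist centre = target − a_3·(cos φ, sin φ) = (-1.8114, -3.1379)
cos θ_2 = (13.1275−7²−7²)/(2·7·7) = -0.8660; θ_2 = -150.0023° (elbow-down)
β = atan2(-3.1379,-1.8114) = -119.9959°; ψ = atan2(-3.4998,0.9377) = -75.0012°
θ_1 = β − ψ = -44.9947°
θ_3 = φ − θ_1 − θ_2 = 29.9971° (wrapped to (-180°,180°])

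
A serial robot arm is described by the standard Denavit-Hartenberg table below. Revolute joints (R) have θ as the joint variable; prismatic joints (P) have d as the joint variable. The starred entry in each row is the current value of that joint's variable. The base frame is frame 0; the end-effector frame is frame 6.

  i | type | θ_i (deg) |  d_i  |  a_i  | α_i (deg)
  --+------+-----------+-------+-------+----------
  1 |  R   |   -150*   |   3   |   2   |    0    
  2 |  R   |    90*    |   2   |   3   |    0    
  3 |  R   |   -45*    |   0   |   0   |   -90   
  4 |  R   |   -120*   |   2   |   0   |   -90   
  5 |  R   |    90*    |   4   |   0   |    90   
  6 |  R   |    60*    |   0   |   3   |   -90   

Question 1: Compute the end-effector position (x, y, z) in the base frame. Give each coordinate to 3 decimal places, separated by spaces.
after link 1: o_1 = (-1.7321, -1.0000, 3.0000)
after link 2: o_2 = (-0.2321, -3.5981, 5.0000)
after link 3: o_3 = (-0.2321, -3.5981, 5.0000)
after link 4: o_4 = (1.6998, -4.1157, 5.0000)
after link 5: o_5 = (0.8032, -7.4618, 7.0000)
after link 6: o_6 = (-1.2280, -9.2469, 8.2990)

-1.228 -9.247 8.299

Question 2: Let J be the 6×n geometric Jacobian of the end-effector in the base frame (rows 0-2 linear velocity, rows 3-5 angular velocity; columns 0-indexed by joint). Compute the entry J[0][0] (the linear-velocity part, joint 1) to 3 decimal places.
9.247

axis z_0 = ẑ; lever o_n−o_0 = (-1.2280,-9.2469,8.2990)
cross product → J_v[:, 0] = (9.2469,-1.2280,0.0000)
J_ω[:, 0] = z_0
entry J[0][0] = 9.2469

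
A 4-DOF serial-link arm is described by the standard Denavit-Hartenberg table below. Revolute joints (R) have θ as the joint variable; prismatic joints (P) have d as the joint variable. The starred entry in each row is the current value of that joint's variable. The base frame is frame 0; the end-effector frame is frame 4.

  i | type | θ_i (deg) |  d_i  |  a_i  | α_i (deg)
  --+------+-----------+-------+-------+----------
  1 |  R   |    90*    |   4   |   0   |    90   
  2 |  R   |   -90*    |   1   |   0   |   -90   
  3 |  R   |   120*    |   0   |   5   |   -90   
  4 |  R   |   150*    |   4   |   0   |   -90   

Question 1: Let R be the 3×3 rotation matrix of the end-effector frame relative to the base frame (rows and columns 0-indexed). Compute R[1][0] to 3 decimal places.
-0.500

End-effector x-axis (col 0 of R) = (0.7500,-0.5000,-0.4330)
R[1][0] = -0.5000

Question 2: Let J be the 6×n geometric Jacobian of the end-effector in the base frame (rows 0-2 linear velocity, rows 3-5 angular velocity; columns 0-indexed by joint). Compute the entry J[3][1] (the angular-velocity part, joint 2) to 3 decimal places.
1.000

axis z_1 = (1.0000,-0.0000,0.0000); lever o_n−o_1 = (-1.3301,0.0000,5.9641)
cross product → J_v[:, 1] = (-0.0000,-5.9641,0.0000)
J_ω[:, 1] = z_1
entry J[3][1] = 1.0000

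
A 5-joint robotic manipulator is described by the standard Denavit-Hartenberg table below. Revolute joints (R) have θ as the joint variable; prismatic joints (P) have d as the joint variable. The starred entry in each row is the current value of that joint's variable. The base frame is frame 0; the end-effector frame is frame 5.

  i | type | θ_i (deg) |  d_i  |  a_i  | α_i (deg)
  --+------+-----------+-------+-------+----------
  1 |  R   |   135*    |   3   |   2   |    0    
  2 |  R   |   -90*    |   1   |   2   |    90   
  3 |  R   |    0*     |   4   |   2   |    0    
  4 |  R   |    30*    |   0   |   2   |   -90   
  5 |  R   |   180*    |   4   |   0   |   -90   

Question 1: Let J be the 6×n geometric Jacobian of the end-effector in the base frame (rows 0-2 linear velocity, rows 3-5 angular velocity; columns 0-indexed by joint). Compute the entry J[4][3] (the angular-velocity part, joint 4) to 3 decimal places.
axis z_3 = (0.7071,-0.7071,0.0000); lever o_n−o_3 = (-0.1895,-0.1895,4.4641)
cross product → J_v[:, 3] = (-3.1566,-3.1566,-0.2679)
J_ω[:, 3] = z_3
entry J[4][3] = -0.7071

-0.707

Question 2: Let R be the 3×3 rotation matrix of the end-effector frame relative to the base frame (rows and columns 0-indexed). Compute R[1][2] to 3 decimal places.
End-effector z-axis (col 2 of R) = (0.7071,-0.7071,0.0000)
R[1][2] = -0.7071

-0.707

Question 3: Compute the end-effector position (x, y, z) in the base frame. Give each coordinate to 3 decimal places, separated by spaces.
4.053 1.225 8.464

after link 1: o_1 = (-1.4142, 1.4142, 3.0000)
after link 2: o_2 = (0.0000, 2.8284, 4.0000)
after link 3: o_3 = (4.2426, 1.4142, 4.0000)
after link 4: o_4 = (5.4674, 2.6390, 5.0000)
after link 5: o_5 = (4.0532, 1.2247, 8.4641)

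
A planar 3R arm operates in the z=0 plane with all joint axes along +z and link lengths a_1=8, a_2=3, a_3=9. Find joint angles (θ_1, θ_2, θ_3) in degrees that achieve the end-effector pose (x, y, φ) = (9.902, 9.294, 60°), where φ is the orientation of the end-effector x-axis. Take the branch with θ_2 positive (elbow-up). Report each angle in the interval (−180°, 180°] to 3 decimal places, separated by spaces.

-0.003 150.000 -89.997

wrist centre = target − a_3·(cos φ, sin φ) = (5.4020, 1.4998)
cos θ_2 = (31.4309−8²−3²)/(2·8·3) = -0.8660; θ_2 = 149.9997° (elbow-up)
β = atan2(1.4998,5.4020) = 15.5164°; ψ = atan2(1.5000,5.4019) = 15.5190°
θ_1 = β − ψ = -0.0026°
θ_3 = φ − θ_1 − θ_2 = -89.9971° (wrapped to (-180°,180°])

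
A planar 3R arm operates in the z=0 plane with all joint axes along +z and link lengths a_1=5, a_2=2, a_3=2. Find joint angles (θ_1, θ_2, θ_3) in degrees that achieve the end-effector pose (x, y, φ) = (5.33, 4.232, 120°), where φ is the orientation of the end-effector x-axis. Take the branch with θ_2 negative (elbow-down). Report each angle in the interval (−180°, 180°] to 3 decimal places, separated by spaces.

wrist centre = target − a_3·(cos φ, sin φ) = (6.3300, 2.4999)
cos θ_2 = (46.3186−5²−2²)/(2·5·2) = 0.8659; θ_2 = -30.0107° (elbow-down)
β = atan2(2.4999,6.3300) = 21.5509°; ψ = atan2(-1.0003,6.7319) = -8.4520°
θ_1 = β − ψ = 30.0029°
θ_3 = φ − θ_1 − θ_2 = 120.0078° (wrapped to (-180°,180°])

30.003 -30.011 120.008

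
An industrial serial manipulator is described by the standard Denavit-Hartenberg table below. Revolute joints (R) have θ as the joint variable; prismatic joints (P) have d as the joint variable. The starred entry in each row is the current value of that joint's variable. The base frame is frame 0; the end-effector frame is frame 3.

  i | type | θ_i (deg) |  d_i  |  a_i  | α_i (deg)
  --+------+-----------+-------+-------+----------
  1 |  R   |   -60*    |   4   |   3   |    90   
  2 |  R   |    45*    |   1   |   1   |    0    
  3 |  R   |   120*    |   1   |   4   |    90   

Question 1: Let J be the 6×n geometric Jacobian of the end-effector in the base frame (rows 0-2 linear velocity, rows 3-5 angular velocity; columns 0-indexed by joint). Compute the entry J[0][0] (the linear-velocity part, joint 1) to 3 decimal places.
axis z_0 = ẑ; lever o_n−o_0 = (-1.8103,-0.8644,5.7424)
cross product → J_v[:, 0] = (0.8644,-1.8103,0.0000)
J_ω[:, 0] = z_0
entry J[0][0] = 0.8644

0.864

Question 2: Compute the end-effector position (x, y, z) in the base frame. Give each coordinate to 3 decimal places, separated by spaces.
after link 1: o_1 = (1.5000, -2.5981, 4.0000)
after link 2: o_2 = (0.9875, -3.7104, 4.7071)
after link 3: o_3 = (-1.8103, -0.8644, 5.7424)

-1.810 -0.864 5.742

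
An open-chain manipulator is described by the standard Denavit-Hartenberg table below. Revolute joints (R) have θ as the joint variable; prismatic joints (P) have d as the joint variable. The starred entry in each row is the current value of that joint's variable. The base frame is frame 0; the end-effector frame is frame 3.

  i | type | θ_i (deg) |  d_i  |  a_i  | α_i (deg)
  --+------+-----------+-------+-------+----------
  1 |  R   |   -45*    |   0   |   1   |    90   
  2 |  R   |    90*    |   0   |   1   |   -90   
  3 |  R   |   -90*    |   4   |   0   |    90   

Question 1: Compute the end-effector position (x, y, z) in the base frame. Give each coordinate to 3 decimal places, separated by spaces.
after link 1: o_1 = (0.7071, -0.7071, 0.0000)
after link 2: o_2 = (0.7071, -0.7071, 1.0000)
after link 3: o_3 = (-2.1213, 2.1213, 1.0000)

-2.121 2.121 1.000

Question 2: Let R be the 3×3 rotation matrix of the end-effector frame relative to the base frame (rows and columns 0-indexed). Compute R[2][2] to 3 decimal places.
End-effector z-axis (col 2 of R) = (-0.0000,-0.0000,-1.0000)
R[2][2] = -1.0000

-1.000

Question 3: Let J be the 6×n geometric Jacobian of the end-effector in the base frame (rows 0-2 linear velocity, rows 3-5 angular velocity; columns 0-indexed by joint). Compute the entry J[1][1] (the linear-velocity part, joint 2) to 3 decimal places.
axis z_1 = (-0.7071,-0.7071,0.0000); lever o_n−o_1 = (-2.8284,2.8284,1.0000)
cross product → J_v[:, 1] = (-0.7071,0.7071,-4.0000)
J_ω[:, 1] = z_1
entry J[1][1] = 0.7071

0.707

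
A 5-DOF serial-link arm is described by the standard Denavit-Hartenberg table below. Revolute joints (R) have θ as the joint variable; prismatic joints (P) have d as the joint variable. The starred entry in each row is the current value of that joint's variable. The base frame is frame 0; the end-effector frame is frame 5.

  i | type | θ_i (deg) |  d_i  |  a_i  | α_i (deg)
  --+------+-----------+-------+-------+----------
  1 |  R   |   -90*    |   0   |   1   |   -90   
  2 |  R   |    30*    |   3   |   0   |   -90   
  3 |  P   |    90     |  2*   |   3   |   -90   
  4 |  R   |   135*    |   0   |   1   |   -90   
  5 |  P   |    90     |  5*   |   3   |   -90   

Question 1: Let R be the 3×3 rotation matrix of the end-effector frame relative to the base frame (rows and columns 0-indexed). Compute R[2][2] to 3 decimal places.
End-effector z-axis (col 2 of R) = (-0.7071,0.3536,-0.6124)
R[2][2] = -0.6124

-0.612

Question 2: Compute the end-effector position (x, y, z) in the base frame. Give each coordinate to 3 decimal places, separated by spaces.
4.243 -1.184 -5.682

after link 1: o_1 = (0.0000, -1.0000, 0.0000)
after link 2: o_2 = (3.0000, -1.0000, 0.0000)
after link 3: o_3 = (0.0000, -0.0000, -1.7321)
after link 4: o_4 = (0.7071, -0.3536, -1.1197)
after link 5: o_5 = (4.2426, -1.1839, -5.6815)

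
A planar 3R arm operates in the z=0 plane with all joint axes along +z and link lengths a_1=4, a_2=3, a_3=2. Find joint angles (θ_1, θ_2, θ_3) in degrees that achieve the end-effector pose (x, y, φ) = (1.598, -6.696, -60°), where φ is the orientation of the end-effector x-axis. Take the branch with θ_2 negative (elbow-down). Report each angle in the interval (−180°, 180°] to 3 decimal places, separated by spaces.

-46.259 -90.004 76.263

wrist centre = target − a_3·(cos φ, sin φ) = (0.5980, -4.9639)
cos θ_2 = (24.9984−4²−3²)/(2·4·3) = -0.0001; θ_2 = -90.0038° (elbow-down)
β = atan2(-4.9639,0.5980) = -83.1308°; ψ = atan2(-3.0000,3.9998) = -36.8713°
θ_1 = β − ψ = -46.2595°
θ_3 = φ − θ_1 − θ_2 = 76.2633° (wrapped to (-180°,180°])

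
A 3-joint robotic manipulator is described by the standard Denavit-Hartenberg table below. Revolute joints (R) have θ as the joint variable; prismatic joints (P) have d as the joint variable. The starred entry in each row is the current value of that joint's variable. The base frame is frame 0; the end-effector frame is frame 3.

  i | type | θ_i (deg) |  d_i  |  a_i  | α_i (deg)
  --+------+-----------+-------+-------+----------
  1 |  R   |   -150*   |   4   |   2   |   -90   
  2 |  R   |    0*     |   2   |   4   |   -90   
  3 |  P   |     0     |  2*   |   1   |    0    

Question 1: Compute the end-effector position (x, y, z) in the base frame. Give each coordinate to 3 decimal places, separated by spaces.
-5.062 -5.232 2.000

after link 1: o_1 = (-1.7321, -1.0000, 4.0000)
after link 2: o_2 = (-4.1962, -4.7321, 4.0000)
after link 3: o_3 = (-5.0622, -5.2321, 2.0000)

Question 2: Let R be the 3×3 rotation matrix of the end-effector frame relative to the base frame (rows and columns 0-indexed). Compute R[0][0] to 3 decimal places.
End-effector x-axis (col 0 of R) = (-0.8660,-0.5000,0.0000)
R[0][0] = -0.8660

-0.866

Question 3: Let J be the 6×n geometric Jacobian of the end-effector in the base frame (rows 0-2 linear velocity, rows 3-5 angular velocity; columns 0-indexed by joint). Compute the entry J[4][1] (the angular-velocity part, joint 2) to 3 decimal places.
-0.866

axis z_1 = (0.5000,-0.8660,0.0000); lever o_n−o_1 = (-3.3301,-4.2321,-2.0000)
cross product → J_v[:, 1] = (1.7321,1.0000,-5.0000)
J_ω[:, 1] = z_1
entry J[4][1] = -0.8660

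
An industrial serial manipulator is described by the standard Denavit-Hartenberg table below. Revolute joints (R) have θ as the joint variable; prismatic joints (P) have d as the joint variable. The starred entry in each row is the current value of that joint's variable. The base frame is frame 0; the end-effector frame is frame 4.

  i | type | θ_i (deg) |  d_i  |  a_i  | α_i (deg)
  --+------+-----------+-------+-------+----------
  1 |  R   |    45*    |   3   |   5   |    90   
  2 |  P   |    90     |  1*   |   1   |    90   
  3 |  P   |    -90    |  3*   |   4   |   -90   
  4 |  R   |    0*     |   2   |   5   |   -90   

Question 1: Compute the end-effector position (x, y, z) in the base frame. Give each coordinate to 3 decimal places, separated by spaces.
0.000 11.314 6.000

after link 1: o_1 = (3.5355, 3.5355, 3.0000)
after link 2: o_2 = (4.2426, 2.8284, 4.0000)
after link 3: o_3 = (3.5355, 7.7782, 4.0000)
after link 4: o_4 = (0.0000, 11.3137, 6.0000)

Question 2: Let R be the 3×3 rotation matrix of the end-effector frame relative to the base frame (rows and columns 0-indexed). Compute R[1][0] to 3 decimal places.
0.707

End-effector x-axis (col 0 of R) = (-0.7071,0.7071,0.0000)
R[1][0] = 0.7071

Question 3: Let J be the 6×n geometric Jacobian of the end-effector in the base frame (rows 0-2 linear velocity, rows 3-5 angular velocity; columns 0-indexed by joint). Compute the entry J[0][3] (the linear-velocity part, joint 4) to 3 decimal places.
-3.536

axis z_3 = (0.0000,0.0000,1.0000); lever o_n−o_3 = (-3.5355,3.5355,2.0000)
cross product → J_v[:, 3] = (-3.5355,-3.5355,0.0000)
J_ω[:, 3] = z_3
entry J[0][3] = -3.5355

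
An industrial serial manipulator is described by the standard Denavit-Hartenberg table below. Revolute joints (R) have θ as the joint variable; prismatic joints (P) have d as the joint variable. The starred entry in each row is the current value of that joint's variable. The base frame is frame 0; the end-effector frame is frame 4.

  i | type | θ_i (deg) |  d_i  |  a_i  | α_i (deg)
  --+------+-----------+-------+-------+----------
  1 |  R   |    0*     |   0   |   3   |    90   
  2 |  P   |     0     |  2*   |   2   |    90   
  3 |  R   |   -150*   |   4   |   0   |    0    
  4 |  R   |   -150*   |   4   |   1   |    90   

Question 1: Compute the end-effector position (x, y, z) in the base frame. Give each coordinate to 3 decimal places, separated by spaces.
5.500 -2.866 -8.000

after link 1: o_1 = (3.0000, 0.0000, 0.0000)
after link 2: o_2 = (5.0000, -2.0000, 0.0000)
after link 3: o_3 = (5.0000, -2.0000, -4.0000)
after link 4: o_4 = (5.5000, -2.8660, -8.0000)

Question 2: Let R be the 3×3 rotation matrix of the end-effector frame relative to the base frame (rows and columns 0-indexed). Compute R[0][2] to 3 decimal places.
End-effector z-axis (col 2 of R) = (0.8660,0.5000,-0.0000)
R[0][2] = 0.8660

0.866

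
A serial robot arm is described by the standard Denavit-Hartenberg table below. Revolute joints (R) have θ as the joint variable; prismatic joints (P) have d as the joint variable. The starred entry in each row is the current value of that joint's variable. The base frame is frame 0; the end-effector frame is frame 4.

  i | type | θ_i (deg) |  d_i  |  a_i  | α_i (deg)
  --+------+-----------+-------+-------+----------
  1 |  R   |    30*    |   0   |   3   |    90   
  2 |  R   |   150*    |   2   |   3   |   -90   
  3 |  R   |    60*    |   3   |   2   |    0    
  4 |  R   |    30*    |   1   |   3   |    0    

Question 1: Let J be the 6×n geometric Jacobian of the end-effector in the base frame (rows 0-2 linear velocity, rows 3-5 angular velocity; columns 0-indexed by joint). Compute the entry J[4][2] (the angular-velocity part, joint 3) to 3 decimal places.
axis z_2 = (-0.4330,-0.2500,-0.8660); lever o_n−o_2 = (-4.8481,2.6651,-2.9641)
cross product → J_v[:, 2] = (3.0490,2.9151,-2.3660)
J_ω[:, 2] = z_2
entry J[4][2] = -0.2500

-0.250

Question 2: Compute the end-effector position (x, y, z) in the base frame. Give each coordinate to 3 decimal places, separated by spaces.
-3.500 1.134 -1.464

after link 1: o_1 = (2.5981, 1.5000, 0.0000)
after link 2: o_2 = (1.3481, -1.5311, 1.5000)
after link 3: o_3 = (-1.5670, -1.2141, -0.5981)
after link 4: o_4 = (-3.5000, 1.1340, -1.4641)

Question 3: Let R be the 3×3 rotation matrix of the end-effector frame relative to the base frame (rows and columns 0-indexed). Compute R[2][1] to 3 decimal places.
-0.500

End-effector y-axis (col 1 of R) = (0.7500,0.4330,-0.5000)
R[2][1] = -0.5000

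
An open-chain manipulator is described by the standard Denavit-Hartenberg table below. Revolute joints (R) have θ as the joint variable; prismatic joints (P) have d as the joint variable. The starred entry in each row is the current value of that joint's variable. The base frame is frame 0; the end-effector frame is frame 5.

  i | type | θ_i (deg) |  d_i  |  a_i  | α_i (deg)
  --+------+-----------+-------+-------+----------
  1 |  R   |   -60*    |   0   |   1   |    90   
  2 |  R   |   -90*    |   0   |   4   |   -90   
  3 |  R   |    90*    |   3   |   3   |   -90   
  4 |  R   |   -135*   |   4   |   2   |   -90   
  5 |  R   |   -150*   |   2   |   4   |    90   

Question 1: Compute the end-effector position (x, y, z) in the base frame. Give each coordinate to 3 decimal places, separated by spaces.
after link 1: o_1 = (0.5000, -0.8660, 0.0000)
after link 2: o_2 = (0.5000, -0.8660, -4.0000)
after link 3: o_3 = (4.5981, -1.9641, -4.0000)
after link 4: o_4 = (4.0804, -3.8960, 0.0000)
after link 5: o_5 = (6.9089, -1.0675, 2.0000)

6.909 -1.068 2.000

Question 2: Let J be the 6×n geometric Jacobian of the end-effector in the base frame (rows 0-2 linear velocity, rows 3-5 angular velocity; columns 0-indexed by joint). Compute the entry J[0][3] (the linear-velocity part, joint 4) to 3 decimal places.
axis z_3 = (0.0000,0.0000,1.0000); lever o_n−o_3 = (2.3108,0.8966,6.0000)
cross product → J_v[:, 3] = (-0.8966,2.3108,-0.0000)
J_ω[:, 3] = z_3
entry J[0][3] = -0.8966

-0.897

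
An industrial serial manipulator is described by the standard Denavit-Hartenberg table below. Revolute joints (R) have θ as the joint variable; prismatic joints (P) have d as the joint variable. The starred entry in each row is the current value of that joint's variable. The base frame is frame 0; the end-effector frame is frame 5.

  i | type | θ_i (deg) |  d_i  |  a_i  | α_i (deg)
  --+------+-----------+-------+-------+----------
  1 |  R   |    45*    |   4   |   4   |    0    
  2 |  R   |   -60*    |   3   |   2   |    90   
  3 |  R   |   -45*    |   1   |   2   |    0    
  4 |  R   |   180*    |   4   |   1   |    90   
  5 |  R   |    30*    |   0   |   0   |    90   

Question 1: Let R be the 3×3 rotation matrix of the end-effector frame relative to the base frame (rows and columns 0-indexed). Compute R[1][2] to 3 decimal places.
0.928

End-effector z-axis (col 2 of R) = (-0.1174,0.9280,0.3536)
R[1][2] = 0.9280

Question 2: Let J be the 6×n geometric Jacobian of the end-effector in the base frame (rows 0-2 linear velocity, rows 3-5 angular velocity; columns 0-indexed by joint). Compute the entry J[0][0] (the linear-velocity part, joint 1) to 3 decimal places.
2.702

axis z_0 = ẑ; lever o_n−o_0 = (4.1492,-2.7019,6.2929)
cross product → J_v[:, 0] = (2.7019,4.1492,-0.0000)
J_ω[:, 0] = z_0
entry J[0][0] = 2.7019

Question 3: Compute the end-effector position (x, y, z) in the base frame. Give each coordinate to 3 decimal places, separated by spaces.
4.149 -2.702 6.293

after link 1: o_1 = (2.8284, 2.8284, 4.0000)
after link 2: o_2 = (4.7603, 2.3108, 7.0000)
after link 3: o_3 = (5.8675, 0.9788, 5.5858)
after link 4: o_4 = (4.1492, -2.7019, 6.2929)
after link 5: o_5 = (4.1492, -2.7019, 6.2929)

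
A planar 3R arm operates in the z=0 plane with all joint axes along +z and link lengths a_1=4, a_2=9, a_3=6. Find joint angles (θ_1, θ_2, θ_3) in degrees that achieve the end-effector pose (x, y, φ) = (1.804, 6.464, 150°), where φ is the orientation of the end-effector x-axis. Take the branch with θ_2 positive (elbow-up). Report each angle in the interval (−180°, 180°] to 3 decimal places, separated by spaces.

-67.341 119.999 97.342

wrist centre = target − a_3·(cos φ, sin φ) = (7.0002, 3.4640)
cos θ_2 = (61.0014−4²−9²)/(2·4·9) = -0.5000; θ_2 = 119.9987° (elbow-up)
β = atan2(3.4640,7.0002) = 26.3283°; ψ = atan2(7.7943,-0.4998) = 93.6691°
θ_1 = β − ψ = -67.3408°
θ_3 = φ − θ_1 − θ_2 = 97.3421° (wrapped to (-180°,180°])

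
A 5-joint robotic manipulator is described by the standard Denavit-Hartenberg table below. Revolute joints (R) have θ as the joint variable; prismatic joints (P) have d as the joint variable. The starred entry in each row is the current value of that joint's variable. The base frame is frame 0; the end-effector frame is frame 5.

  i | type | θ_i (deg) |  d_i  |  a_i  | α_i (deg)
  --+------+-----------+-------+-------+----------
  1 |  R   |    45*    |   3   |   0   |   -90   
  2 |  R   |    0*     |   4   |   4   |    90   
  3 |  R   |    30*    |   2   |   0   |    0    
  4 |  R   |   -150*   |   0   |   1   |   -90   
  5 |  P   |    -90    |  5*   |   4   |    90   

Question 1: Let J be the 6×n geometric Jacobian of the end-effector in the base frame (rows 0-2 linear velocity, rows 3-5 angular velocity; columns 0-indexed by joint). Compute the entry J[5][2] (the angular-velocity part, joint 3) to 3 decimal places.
axis z_2 = (0.0000,0.0000,1.0000); lever o_n−o_2 = (5.0884,0.3282,6.0000)
cross product → J_v[:, 2] = (-0.3282,5.0884,0.0000)
J_ω[:, 2] = z_2
entry J[5][2] = 1.0000

1.000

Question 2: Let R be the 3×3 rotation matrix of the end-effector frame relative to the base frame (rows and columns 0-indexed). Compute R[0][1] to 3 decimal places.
0.966

End-effector y-axis (col 1 of R) = (0.9659,0.2588,0.0000)
R[0][1] = 0.9659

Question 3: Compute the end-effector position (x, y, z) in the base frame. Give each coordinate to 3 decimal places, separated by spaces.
5.088 5.985 9.000

after link 1: o_1 = (0.0000, 0.0000, 3.0000)
after link 2: o_2 = (0.0000, 5.6569, 3.0000)
after link 3: o_3 = (0.0000, 5.6569, 5.0000)
after link 4: o_4 = (0.2588, 4.6909, 5.0000)
after link 5: o_5 = (5.0884, 5.9850, 9.0000)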